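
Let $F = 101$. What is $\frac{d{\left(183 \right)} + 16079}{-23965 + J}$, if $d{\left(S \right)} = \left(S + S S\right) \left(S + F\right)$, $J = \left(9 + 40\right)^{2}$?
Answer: $- \frac{9578927}{21564} \approx -444.21$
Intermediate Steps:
$J = 2401$ ($J = 49^{2} = 2401$)
$d{\left(S \right)} = \left(101 + S\right) \left(S + S^{2}\right)$ ($d{\left(S \right)} = \left(S + S S\right) \left(S + 101\right) = \left(S + S^{2}\right) \left(101 + S\right) = \left(101 + S\right) \left(S + S^{2}\right)$)
$\frac{d{\left(183 \right)} + 16079}{-23965 + J} = \frac{183 \left(101 + 183^{2} + 102 \cdot 183\right) + 16079}{-23965 + 2401} = \frac{183 \left(101 + 33489 + 18666\right) + 16079}{-21564} = \left(183 \cdot 52256 + 16079\right) \left(- \frac{1}{21564}\right) = \left(9562848 + 16079\right) \left(- \frac{1}{21564}\right) = 9578927 \left(- \frac{1}{21564}\right) = - \frac{9578927}{21564}$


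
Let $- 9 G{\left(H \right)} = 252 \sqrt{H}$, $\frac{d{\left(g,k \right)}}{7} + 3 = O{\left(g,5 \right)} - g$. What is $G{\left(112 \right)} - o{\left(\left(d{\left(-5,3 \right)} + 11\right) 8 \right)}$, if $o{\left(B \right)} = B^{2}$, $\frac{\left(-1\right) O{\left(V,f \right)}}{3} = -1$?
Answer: $-135424 - 112 \sqrt{7} \approx -1.3572 \cdot 10^{5}$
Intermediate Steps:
$O{\left(V,f \right)} = 3$ ($O{\left(V,f \right)} = \left(-3\right) \left(-1\right) = 3$)
$d{\left(g,k \right)} = - 7 g$ ($d{\left(g,k \right)} = -21 + 7 \left(3 - g\right) = -21 - \left(-21 + 7 g\right) = - 7 g$)
$G{\left(H \right)} = - 28 \sqrt{H}$ ($G{\left(H \right)} = - \frac{252 \sqrt{H}}{9} = - 28 \sqrt{H}$)
$G{\left(112 \right)} - o{\left(\left(d{\left(-5,3 \right)} + 11\right) 8 \right)} = - 28 \sqrt{112} - \left(\left(\left(-7\right) \left(-5\right) + 11\right) 8\right)^{2} = - 28 \cdot 4 \sqrt{7} - \left(\left(35 + 11\right) 8\right)^{2} = - 112 \sqrt{7} - \left(46 \cdot 8\right)^{2} = - 112 \sqrt{7} - 368^{2} = - 112 \sqrt{7} - 135424 = -135424 - 112 \sqrt{7}$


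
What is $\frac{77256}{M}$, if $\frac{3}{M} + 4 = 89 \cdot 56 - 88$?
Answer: $125978784$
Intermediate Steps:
$M = \frac{3}{4892}$ ($M = \frac{3}{-4 + \left(89 \cdot 56 - 88\right)} = \frac{3}{-4 + \left(4984 - 88\right)} = \frac{3}{-4 + 4896} = \frac{3}{4892} \approx 0.00061325$)
$\frac{77256}{M} = \frac{77256}{\frac{3}{4892}} = 77256 \cdot \frac{4892}{3} = 125978784$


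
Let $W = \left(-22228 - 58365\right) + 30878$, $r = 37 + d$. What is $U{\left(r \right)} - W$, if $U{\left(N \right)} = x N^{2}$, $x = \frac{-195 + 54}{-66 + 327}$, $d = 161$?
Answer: $\frac{827539}{29} \approx 28536.0$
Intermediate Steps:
$x = - \frac{47}{87}$ ($x = - \frac{141}{261} = \left(-141\right) \frac{1}{261} = - \frac{47}{87} \approx -0.54023$)
$r = 198$ ($r = 37 + 161 = 198$)
$U{\left(N \right)} = - \frac{47 N^{2}}{87}$
$W = -49715$ ($W = \left(-22228 - 58365\right) + 30878 = -80593 + 30878 = -49715$)
$U{\left(r \right)} - W = - \frac{47 \cdot 198^{2}}{87} - -49715 = \left(- \frac{47}{87}\right) 39204 + 49715 = - \frac{614196}{29} + 49715 = \frac{827539}{29}$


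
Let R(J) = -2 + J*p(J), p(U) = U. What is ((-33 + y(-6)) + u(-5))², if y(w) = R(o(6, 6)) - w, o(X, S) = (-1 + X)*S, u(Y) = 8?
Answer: 772641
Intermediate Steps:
o(X, S) = S*(-1 + X)
R(J) = -2 + J² (R(J) = -2 + J*J = -2 + J²)
y(w) = 898 - w (y(w) = (-2 + (6*(-1 + 6))²) - w = (-2 + (6*5)²) - w = (-2 + 30²) - w = (-2 + 900) - w = 898 - w)
((-33 + y(-6)) + u(-5))² = ((-33 + (898 - 1*(-6))) + 8)² = ((-33 + (898 + 6)) + 8)² = ((-33 + 904) + 8)² = (871 + 8)² = 879² = 772641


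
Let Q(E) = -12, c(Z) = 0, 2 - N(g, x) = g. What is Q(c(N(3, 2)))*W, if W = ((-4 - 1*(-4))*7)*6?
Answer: 0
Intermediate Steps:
N(g, x) = 2 - g
W = 0 (W = ((-4 + 4)*7)*6 = (0*7)*6 = 0*6 = 0)
Q(c(N(3, 2)))*W = -12*0 = 0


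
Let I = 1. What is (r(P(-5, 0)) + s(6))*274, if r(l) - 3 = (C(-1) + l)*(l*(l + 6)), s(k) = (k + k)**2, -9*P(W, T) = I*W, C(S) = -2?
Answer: 28311872/729 ≈ 38837.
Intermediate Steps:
P(W, T) = -W/9
s(k) = 4*k**2 (s(k) = (2*k)**2 = 4*k**2)
r(l) = 3 + l*(-2 + l)*(6 + l) (r(l) = 3 + (-2 + l)*(l*(l + 6)) = 3 + (-2 + l)*(l*(6 + l)) = 3 + l*(-2 + l)*(6 + l))
(r(P(-5, 0)) + s(6))*274 = ((3 + (-1/9*(-5))**3 - (-4)*(-5)/3 + 4*(-1/9*(-5))**2) + 4*6**2)*274 = ((3 + (5/9)**3 - 12*5/9 + 4*(5/9)**2) + 4*36)*274 = ((3 + 125/729 - 20/3 + 4*(25/81)) + 144)*274 = ((3 + 125/729 - 20/3 + 100/81) + 144)*274 = (-1648/729 + 144)*274 = (103328/729)*274 = 28311872/729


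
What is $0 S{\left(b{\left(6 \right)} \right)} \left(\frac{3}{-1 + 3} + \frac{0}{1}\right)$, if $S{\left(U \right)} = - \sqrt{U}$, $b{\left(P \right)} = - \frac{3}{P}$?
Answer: $0$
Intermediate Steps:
$0 S{\left(b{\left(6 \right)} \right)} \left(\frac{3}{-1 + 3} + \frac{0}{1}\right) = 0 \left(- \sqrt{- \frac{3}{6}}\right) \left(\frac{3}{-1 + 3} + \frac{0}{1}\right) = 0 \left(- \sqrt{\left(-3\right) \frac{1}{6}}\right) \left(\frac{3}{2} + 0 \cdot 1\right) = 0 \left(- \sqrt{- \frac{1}{2}}\right) \left(3 \cdot \frac{1}{2} + 0\right) = 0 \left(- \frac{i \sqrt{2}}{2}\right) \left(\frac{3}{2} + 0\right) = 0 \left(- \frac{i \sqrt{2}}{2}\right) \frac{3}{2} = 0 \cdot \frac{3}{2} = 0$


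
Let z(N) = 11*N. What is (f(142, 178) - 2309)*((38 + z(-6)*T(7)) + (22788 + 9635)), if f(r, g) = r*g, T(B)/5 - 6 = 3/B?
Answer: 696808937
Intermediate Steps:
T(B) = 30 + 15/B (T(B) = 30 + 5*(3/B) = 30 + 15/B)
f(r, g) = g*r
(f(142, 178) - 2309)*((38 + z(-6)*T(7)) + (22788 + 9635)) = (178*142 - 2309)*((38 + (11*(-6))*(30 + 15/7)) + (22788 + 9635)) = (25276 - 2309)*((38 - 66*(30 + 15*(1/7))) + 32423) = 22967*((38 - 66*(30 + 15/7)) + 32423) = 22967*((38 - 66*225/7) + 32423) = 22967*((38 - 14850/7) + 32423) = 22967*(-14584/7 + 32423) = 22967*(212377/7) = 696808937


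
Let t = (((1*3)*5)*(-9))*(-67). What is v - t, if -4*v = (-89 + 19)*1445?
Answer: 32485/2 ≈ 16243.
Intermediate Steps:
v = 50575/2 (v = -(-89 + 19)*1445/4 = -(-35)*1445/2 = -1/4*(-101150) = 50575/2 ≈ 25288.)
t = 9045 (t = ((3*5)*(-9))*(-67) = (15*(-9))*(-67) = -135*(-67) = 9045)
v - t = 50575/2 - 1*9045 = 50575/2 - 9045 = 32485/2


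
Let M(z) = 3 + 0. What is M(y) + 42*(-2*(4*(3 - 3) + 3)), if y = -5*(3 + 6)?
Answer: -249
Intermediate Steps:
y = -45 (y = -5*9 = -45)
M(z) = 3
M(y) + 42*(-2*(4*(3 - 3) + 3)) = 3 + 42*(-2*(4*(3 - 3) + 3)) = 3 + 42*(-2*(4*0 + 3)) = 3 + 42*(-2*(0 + 3)) = 3 + 42*(-2*3) = 3 + 42*(-6) = 3 - 252 = -249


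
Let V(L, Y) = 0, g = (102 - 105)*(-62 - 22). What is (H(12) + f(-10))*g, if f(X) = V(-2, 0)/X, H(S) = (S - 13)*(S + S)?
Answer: -6048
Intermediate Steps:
g = 252 (g = -3*(-84) = 252)
H(S) = 2*S*(-13 + S) (H(S) = (-13 + S)*(2*S) = 2*S*(-13 + S))
f(X) = 0 (f(X) = 0/X = 0)
(H(12) + f(-10))*g = (2*12*(-13 + 12) + 0)*252 = (2*12*(-1) + 0)*252 = (-24 + 0)*252 = -24*252 = -6048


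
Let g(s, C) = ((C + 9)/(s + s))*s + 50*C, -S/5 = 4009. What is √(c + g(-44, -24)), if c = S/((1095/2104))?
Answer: I*√7620655566/438 ≈ 199.31*I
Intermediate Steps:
S = -20045 (S = -5*4009 = -20045)
c = -8434936/219 (c = -20045/(1095/2104) = -20045/(1095*(1/2104)) = -20045/1095/2104 = -20045*2104/1095 = -8434936/219 ≈ -38516.)
g(s, C) = 9/2 + 101*C/2 (g(s, C) = ((9 + C)/((2*s)))*s + 50*C = ((9 + C)*(1/(2*s)))*s + 50*C = ((9 + C)/(2*s))*s + 50*C = (9/2 + C/2) + 50*C = 9/2 + 101*C/2)
√(c + g(-44, -24)) = √(-8434936/219 + (9/2 + (101/2)*(-24))) = √(-8434936/219 + (9/2 - 1212)) = √(-8434936/219 - 2415/2) = √(-17398757/438) = I*√7620655566/438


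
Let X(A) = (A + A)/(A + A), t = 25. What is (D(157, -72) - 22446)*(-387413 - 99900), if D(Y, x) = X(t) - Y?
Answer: 11014248426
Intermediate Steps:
X(A) = 1 (X(A) = (2*A)/((2*A)) = (2*A)*(1/(2*A)) = 1)
D(Y, x) = 1 - Y
(D(157, -72) - 22446)*(-387413 - 99900) = ((1 - 1*157) - 22446)*(-387413 - 99900) = ((1 - 157) - 22446)*(-487313) = (-156 - 22446)*(-487313) = -22602*(-487313) = 11014248426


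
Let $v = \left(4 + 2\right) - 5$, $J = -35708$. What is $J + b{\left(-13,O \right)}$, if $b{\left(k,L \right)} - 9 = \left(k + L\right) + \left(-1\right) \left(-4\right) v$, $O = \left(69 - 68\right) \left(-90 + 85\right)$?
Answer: $-35713$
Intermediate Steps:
$O = -5$ ($O = 1 \left(-5\right) = -5$)
$v = 1$ ($v = 6 - 5 = 1$)
$b{\left(k,L \right)} = 13 + L + k$ ($b{\left(k,L \right)} = 9 + \left(\left(k + L\right) + \left(-1\right) \left(-4\right) 1\right) = 9 + \left(\left(L + k\right) + 4 \cdot 1\right) = 9 + \left(\left(L + k\right) + 4\right) = 9 + \left(4 + L + k\right) = 13 + L + k$)
$J + b{\left(-13,O \right)} = -35708 - 5 = -35713$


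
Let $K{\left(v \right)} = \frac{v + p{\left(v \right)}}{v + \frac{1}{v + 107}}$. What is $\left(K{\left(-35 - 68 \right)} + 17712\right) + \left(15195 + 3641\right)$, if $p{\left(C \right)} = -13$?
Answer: $\frac{15021692}{411} \approx 36549.0$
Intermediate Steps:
$K{\left(v \right)} = \frac{-13 + v}{v + \frac{1}{107 + v}}$ ($K{\left(v \right)} = \frac{v - 13}{v + \frac{1}{v + 107}} = \frac{-13 + v}{v + \frac{1}{107 + v}}$)
$\left(K{\left(-35 - 68 \right)} + 17712\right) + \left(15195 + 3641\right) = \left(\frac{-1391 + \left(-35 - 68\right)^{2} + 94 \left(-35 - 68\right)}{1 + \left(-35 - 68\right)^{2} + 107 \left(-35 - 68\right)} + 17712\right) + \left(15195 + 3641\right) = \left(\frac{-1391 + \left(-35 - 68\right)^{2} + 94 \left(-35 - 68\right)}{1 + \left(-35 - 68\right)^{2} + 107 \left(-35 - 68\right)} + 17712\right) + 18836 = \left(\frac{-1391 + \left(-103\right)^{2} + 94 \left(-103\right)}{1 + \left(-103\right)^{2} + 107 \left(-103\right)} + 17712\right) + 18836 = \left(\frac{-1391 + 10609 - 9682}{1 + 10609 - 11021} + 17712\right) + 18836 = \left(\frac{1}{-411} \left(-464\right) + 17712\right) + 18836 = \left(\left(- \frac{1}{411}\right) \left(-464\right) + 17712\right) + 18836 = \left(\frac{464}{411} + 17712\right) + 18836 = \frac{7280096}{411} + 18836 = \frac{15021692}{411}$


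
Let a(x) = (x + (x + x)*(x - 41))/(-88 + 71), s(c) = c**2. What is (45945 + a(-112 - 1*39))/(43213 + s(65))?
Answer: 361616/403223 ≈ 0.89681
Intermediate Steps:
a(x) = -x/17 - 2*x*(-41 + x)/17 (a(x) = (x + (2*x)*(-41 + x))/(-17) = (x + 2*x*(-41 + x))*(-1/17) = -x/17 - 2*x*(-41 + x)/17)
(45945 + a(-112 - 1*39))/(43213 + s(65)) = (45945 + (-112 - 1*39)*(81 - 2*(-112 - 1*39))/17)/(43213 + 65**2) = (45945 + (-112 - 39)*(81 - 2*(-112 - 39))/17)/(43213 + 4225) = (45945 + (1/17)*(-151)*(81 - 2*(-151)))/47438 = (45945 + (1/17)*(-151)*(81 + 302))*(1/47438) = (45945 + (1/17)*(-151)*383)*(1/47438) = (45945 - 57833/17)*(1/47438) = (723232/17)*(1/47438) = 361616/403223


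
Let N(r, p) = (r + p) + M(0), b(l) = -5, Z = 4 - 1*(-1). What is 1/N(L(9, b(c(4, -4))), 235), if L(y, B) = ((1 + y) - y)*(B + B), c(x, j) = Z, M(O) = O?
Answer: 1/225 ≈ 0.0044444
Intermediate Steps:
Z = 5 (Z = 4 + 1 = 5)
c(x, j) = 5
L(y, B) = 2*B (L(y, B) = 1*(2*B) = 2*B)
N(r, p) = p + r (N(r, p) = (r + p) + 0 = (p + r) + 0 = p + r)
1/N(L(9, b(c(4, -4))), 235) = 1/(235 + 2*(-5)) = 1/(235 - 10) = 1/225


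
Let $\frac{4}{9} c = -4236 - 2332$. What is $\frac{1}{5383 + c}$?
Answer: $- \frac{1}{9395} \approx -0.00010644$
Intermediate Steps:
$c = -14778$ ($c = \frac{9 \left(-4236 - 2332\right)}{4} = \frac{9}{4} \left(-6568\right) = -14778$)
$\frac{1}{5383 + c} = \frac{1}{5383 - 14778} = \frac{1}{-9395} = - \frac{1}{9395}$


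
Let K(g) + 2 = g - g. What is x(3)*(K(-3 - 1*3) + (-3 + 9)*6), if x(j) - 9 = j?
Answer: 408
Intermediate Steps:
K(g) = -2 (K(g) = -2 + (g - g) = -2 + 0 = -2)
x(j) = 9 + j
x(3)*(K(-3 - 1*3) + (-3 + 9)*6) = (9 + 3)*(-2 + (-3 + 9)*6) = 12*(-2 + 6*6) = 12*(-2 + 36) = 12*34 = 408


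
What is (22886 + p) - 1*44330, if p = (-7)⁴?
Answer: -19043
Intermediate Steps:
p = 2401
(22886 + p) - 1*44330 = (22886 + 2401) - 1*44330 = 25287 - 44330 = -19043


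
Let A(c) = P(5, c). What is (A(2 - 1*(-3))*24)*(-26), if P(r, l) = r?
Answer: -3120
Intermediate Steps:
A(c) = 5
(A(2 - 1*(-3))*24)*(-26) = (5*24)*(-26) = 120*(-26) = -3120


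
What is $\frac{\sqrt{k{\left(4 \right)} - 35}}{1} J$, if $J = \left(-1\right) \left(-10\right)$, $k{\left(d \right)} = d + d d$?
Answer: $10 i \sqrt{15} \approx 38.73 i$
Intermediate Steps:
$k{\left(d \right)} = d + d^{2}$
$J = 10$
$\frac{\sqrt{k{\left(4 \right)} - 35}}{1} J = \frac{\sqrt{4 \left(1 + 4\right) - 35}}{1} \cdot 10 = 1 \sqrt{4 \cdot 5 - 35} \cdot 10 = 1 \sqrt{20 - 35} \cdot 10 = 1 \sqrt{-15} \cdot 10 = 1 i \sqrt{15} \cdot 10 = i \sqrt{15} \cdot 10 = 10 i \sqrt{15}$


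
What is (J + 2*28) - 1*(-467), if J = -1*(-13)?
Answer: 536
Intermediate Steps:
J = 13
(J + 2*28) - 1*(-467) = (13 + 2*28) - 1*(-467) = (13 + 56) + 467 = 69 + 467 = 536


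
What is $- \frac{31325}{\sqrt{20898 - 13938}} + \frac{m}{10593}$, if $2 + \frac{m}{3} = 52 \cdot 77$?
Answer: $\frac{1334}{1177} - \frac{6265 \sqrt{435}}{348} \approx -374.35$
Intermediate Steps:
$m = 12006$ ($m = -6 + 3 \cdot 52 \cdot 77 = -6 + 3 \cdot 4004 = -6 + 12012 = 12006$)
$- \frac{31325}{\sqrt{20898 - 13938}} + \frac{m}{10593} = - \frac{31325}{\sqrt{20898 - 13938}} + \frac{12006}{10593} = - \frac{31325}{\sqrt{6960}} + 12006 \cdot \frac{1}{10593} = - \frac{31325}{4 \sqrt{435}} + \frac{1334}{1177} = - 31325 \frac{\sqrt{435}}{1740} + \frac{1334}{1177} = - \frac{6265 \sqrt{435}}{348} + \frac{1334}{1177} = \frac{1334}{1177} - \frac{6265 \sqrt{435}}{348}$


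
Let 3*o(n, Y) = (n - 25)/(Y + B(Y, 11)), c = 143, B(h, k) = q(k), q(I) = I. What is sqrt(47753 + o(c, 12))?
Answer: 5*sqrt(9094407)/69 ≈ 218.53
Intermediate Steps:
B(h, k) = k
o(n, Y) = (-25 + n)/(3*(11 + Y)) (o(n, Y) = ((n - 25)/(Y + 11))/3 = ((-25 + n)/(11 + Y))/3 = (-25 + n)/(3*(11 + Y)))
sqrt(47753 + o(c, 12)) = sqrt(47753 + (-25 + 143)/(3*(11 + 12))) = sqrt(47753 + (1/3)*118/23) = sqrt(47753 + (1/3)*(1/23)*118) = sqrt(47753 + 118/69) = sqrt(3295075/69) = 5*sqrt(9094407)/69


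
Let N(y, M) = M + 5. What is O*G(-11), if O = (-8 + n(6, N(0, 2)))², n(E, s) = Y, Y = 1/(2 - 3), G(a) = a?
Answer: -891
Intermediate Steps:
N(y, M) = 5 + M
Y = -1 (Y = 1/(-1) = -1)
n(E, s) = -1
O = 81 (O = (-8 - 1)² = (-9)² = 81)
O*G(-11) = 81*(-11) = -891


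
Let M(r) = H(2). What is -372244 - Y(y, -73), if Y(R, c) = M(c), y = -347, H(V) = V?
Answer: -372246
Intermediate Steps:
M(r) = 2
Y(R, c) = 2
-372244 - Y(y, -73) = -372244 - 1*2 = -372244 - 2 = -372246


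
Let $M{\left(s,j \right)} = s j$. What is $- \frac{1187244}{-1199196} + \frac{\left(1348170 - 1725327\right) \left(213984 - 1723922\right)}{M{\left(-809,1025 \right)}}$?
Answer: $- \frac{18970043726195451}{27622313975} \approx -6.8677 \cdot 10^{5}$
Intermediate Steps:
$M{\left(s,j \right)} = j s$
$- \frac{1187244}{-1199196} + \frac{\left(1348170 - 1725327\right) \left(213984 - 1723922\right)}{M{\left(-809,1025 \right)}} = - \frac{1187244}{-1199196} + \frac{\left(1348170 - 1725327\right) \left(213984 - 1723922\right)}{1025 \left(-809\right)} = \left(-1187244\right) \left(- \frac{1}{1199196}\right) + \frac{\left(-377157\right) \left(-1509938\right)}{-829225} = \frac{32979}{33311} + 569483686266 \left(- \frac{1}{829225}\right) = \frac{32979}{33311} - \frac{569483686266}{829225} = - \frac{18970043726195451}{27622313975}$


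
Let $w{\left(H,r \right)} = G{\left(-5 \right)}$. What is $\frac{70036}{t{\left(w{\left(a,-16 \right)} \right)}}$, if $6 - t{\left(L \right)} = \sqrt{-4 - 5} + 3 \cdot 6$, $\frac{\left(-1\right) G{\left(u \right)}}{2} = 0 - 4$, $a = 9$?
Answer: $- \frac{280144}{51} + \frac{70036 i}{51} \approx -5493.0 + 1373.3 i$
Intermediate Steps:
$G{\left(u \right)} = 8$ ($G{\left(u \right)} = - 2 \left(0 - 4\right) = \left(-2\right) \left(-4\right) = 8$)
$w{\left(H,r \right)} = 8$
$t{\left(L \right)} = -12 - 3 i$ ($t{\left(L \right)} = 6 - \left(\sqrt{-4 - 5} + 3 \cdot 6\right) = 6 - \left(\sqrt{-9} + 18\right) = 6 - \left(3 i + 18\right) = 6 - \left(18 + 3 i\right) = -12 - 3 i$)
$\frac{70036}{t{\left(w{\left(a,-16 \right)} \right)}} = \frac{70036}{-12 - 3 i} = 70036 \frac{-12 + 3 i}{153} = \frac{70036 \left(-12 + 3 i\right)}{153}$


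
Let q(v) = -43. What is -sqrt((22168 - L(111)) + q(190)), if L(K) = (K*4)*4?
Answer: -3*sqrt(2261) ≈ -142.65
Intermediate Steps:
L(K) = 16*K (L(K) = (4*K)*4 = 16*K)
-sqrt((22168 - L(111)) + q(190)) = -sqrt((22168 - 16*111) - 43) = -sqrt((22168 - 1*1776) - 43) = -sqrt((22168 - 1776) - 43) = -sqrt(20392 - 43) = -sqrt(20349) = -3*sqrt(2261)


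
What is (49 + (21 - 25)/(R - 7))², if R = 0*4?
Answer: 120409/49 ≈ 2457.3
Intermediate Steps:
R = 0
(49 + (21 - 25)/(R - 7))² = (49 + (21 - 25)/(0 - 7))² = (49 - 4/(-7))² = (49 - 4*(-⅐))² = (49 + 4/7)² = (347/7)² = 120409/49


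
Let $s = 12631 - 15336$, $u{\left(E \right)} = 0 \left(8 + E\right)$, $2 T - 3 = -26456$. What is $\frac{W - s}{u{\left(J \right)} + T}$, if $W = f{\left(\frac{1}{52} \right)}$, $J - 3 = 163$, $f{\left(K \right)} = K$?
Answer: $- \frac{140661}{687778} \approx -0.20452$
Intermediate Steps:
$T = - \frac{26453}{2}$ ($T = \frac{3}{2} + \frac{1}{2} \left(-26456\right) = \frac{3}{2} - 13228 = - \frac{26453}{2} \approx -13227.0$)
$J = 166$ ($J = 3 + 163 = 166$)
$u{\left(E \right)} = 0$
$W = \frac{1}{52} \approx 0.019231$
$s = -2705$ ($s = 12631 - 15336 = -2705$)
$\frac{W - s}{u{\left(J \right)} + T} = \frac{\frac{1}{52} - -2705}{0 - \frac{26453}{2}} = \frac{\frac{1}{52} + 2705}{- \frac{26453}{2}} = \frac{140661}{52} \left(- \frac{2}{26453}\right) = - \frac{140661}{687778}$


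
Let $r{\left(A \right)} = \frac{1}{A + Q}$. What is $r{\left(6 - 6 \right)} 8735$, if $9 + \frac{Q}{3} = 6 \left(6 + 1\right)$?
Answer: $\frac{8735}{99} \approx 88.232$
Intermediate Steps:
$Q = 99$ ($Q = -27 + 3 \cdot 6 \left(6 + 1\right) = -27 + 3 \cdot 6 \cdot 7 = -27 + 3 \cdot 42 = -27 + 126 = 99$)
$r{\left(A \right)} = \frac{1}{99 + A}$ ($r{\left(A \right)} = \frac{1}{A + 99} = \frac{1}{99 + A}$)
$r{\left(6 - 6 \right)} 8735 = \frac{1}{99 + \left(6 - 6\right)} 8735 = \frac{1}{99 + 0} \cdot 8735 = \frac{1}{99} \cdot 8735 = \frac{8735}{99}$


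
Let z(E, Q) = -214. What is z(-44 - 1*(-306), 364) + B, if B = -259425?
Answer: -259639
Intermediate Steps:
z(-44 - 1*(-306), 364) + B = -214 - 259425 = -259639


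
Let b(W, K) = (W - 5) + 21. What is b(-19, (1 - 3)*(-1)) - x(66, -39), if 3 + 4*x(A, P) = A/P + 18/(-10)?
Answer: -179/130 ≈ -1.3769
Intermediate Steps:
x(A, P) = -6/5 + A/(4*P) (x(A, P) = -¾ + (A/P + 18/(-10))/4 = -¾ + (A/P + 18*(-⅒))/4 = -¾ + (A/P - 9/5)/4 = -¾ + (-9/5 + A/P)/4 = -¾ + (-9/20 + A/(4*P)) = -6/5 + A/(4*P))
b(W, K) = 16 + W (b(W, K) = (-5 + W) + 21 = 16 + W)
b(-19, (1 - 3)*(-1)) - x(66, -39) = (16 - 19) - (-6/5 + (¼)*66/(-39)) = -3 - (-6/5 + (¼)*66*(-1/39)) = -3 - (-6/5 - 11/26) = -3 - 1*(-211/130) = -3 + 211/130 = -179/130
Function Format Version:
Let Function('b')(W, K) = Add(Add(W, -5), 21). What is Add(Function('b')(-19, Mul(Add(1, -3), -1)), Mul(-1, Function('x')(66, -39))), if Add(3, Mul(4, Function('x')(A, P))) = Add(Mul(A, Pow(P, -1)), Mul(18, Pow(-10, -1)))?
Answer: Rational(-179, 130) ≈ -1.3769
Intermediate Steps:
Function('x')(A, P) = Add(Rational(-6, 5), Mul(Rational(1, 4), A, Pow(P, -1))) (Function('x')(A, P) = Add(Rational(-3, 4), Mul(Rational(1, 4), Add(Mul(A, Pow(P, -1)), Mul(18, Pow(-10, -1))))) = Add(Rational(-3, 4), Mul(Rational(1, 4), Add(Mul(A, Pow(P, -1)), Mul(18, Rational(-1, 10))))) = Add(Rational(-3, 4), Mul(Rational(1, 4), Add(Mul(A, Pow(P, -1)), Rational(-9, 5)))) = Add(Rational(-3, 4), Mul(Rational(1, 4), Add(Rational(-9, 5), Mul(A, Pow(P, -1))))) = Add(Rational(-3, 4), Add(Rational(-9, 20), Mul(Rational(1, 4), A, Pow(P, -1)))) = Add(Rational(-6, 5), Mul(Rational(1, 4), A, Pow(P, -1))))
Function('b')(W, K) = Add(16, W) (Function('b')(W, K) = Add(Add(-5, W), 21) = Add(16, W))
Add(Function('b')(-19, Mul(Add(1, -3), -1)), Mul(-1, Function('x')(66, -39))) = Add(Add(16, -19), Mul(-1, Add(Rational(-6, 5), Mul(Rational(1, 4), 66, Pow(-39, -1))))) = Add(-3, Mul(-1, Add(Rational(-6, 5), Mul(Rational(1, 4), 66, Rational(-1, 39))))) = Add(-3, Mul(-1, Add(Rational(-6, 5), Rational(-11, 26)))) = Add(-3, Mul(-1, Rational(-211, 130))) = Add(-3, Rational(211, 130)) = Rational(-179, 130)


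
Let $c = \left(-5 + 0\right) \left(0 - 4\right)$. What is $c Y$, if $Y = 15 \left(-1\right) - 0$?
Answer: $-300$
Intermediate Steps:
$c = 20$ ($c = \left(-5\right) \left(-4\right) = 20$)
$Y = -15$ ($Y = -15 + 0 = -15$)
$c Y = 20 \left(-15\right) = -300$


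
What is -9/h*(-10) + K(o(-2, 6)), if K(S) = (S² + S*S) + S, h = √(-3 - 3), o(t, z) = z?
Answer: 78 - 15*I*√6 ≈ 78.0 - 36.742*I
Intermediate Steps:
h = I*√6 (h = √(-6) = I*√6 ≈ 2.4495*I)
K(S) = S + 2*S² (K(S) = (S² + S²) + S = 2*S² + S = S + 2*S²)
-9/h*(-10) + K(o(-2, 6)) = -9*(-I*√6/6)*(-10) + 6*(1 + 2*6) = -(-3)*I*√6/2*(-10) + 6*(1 + 12) = (3*I*√6/2)*(-10) + 6*13 = -15*I*√6 + 78 = 78 - 15*I*√6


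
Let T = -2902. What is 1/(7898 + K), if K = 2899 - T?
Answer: 1/13699 ≈ 7.2998e-5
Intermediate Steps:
K = 5801 (K = 2899 - 1*(-2902) = 2899 + 2902 = 5801)
1/(7898 + K) = 1/(7898 + 5801) = 1/13699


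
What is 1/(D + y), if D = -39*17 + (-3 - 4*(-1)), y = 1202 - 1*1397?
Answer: -1/857 ≈ -0.0011669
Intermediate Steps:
y = -195 (y = 1202 - 1397 = -195)
D = -662 (D = -663 + (-3 + 4) = -663 + 1 = -662)
1/(D + y) = 1/(-662 - 195) = 1/(-857) = -1/857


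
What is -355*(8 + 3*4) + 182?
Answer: -6918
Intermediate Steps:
-355*(8 + 3*4) + 182 = -355*(8 + 12) + 182 = -355*20 + 182 = -7100 + 182 = -6918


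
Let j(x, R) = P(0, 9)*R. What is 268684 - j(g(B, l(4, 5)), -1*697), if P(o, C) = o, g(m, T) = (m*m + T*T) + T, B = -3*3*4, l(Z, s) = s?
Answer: 268684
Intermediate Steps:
B = -36 (B = -9*4 = -36)
g(m, T) = T + T**2 + m**2 (g(m, T) = (m**2 + T**2) + T = (T**2 + m**2) + T = T + T**2 + m**2)
j(x, R) = 0 (j(x, R) = 0*R = 0)
268684 - j(g(B, l(4, 5)), -1*697) = 268684 - 1*0 = 268684 + 0 = 268684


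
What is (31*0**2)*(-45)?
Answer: 0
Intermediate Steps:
(31*0**2)*(-45) = (31*0)*(-45) = 0*(-45) = 0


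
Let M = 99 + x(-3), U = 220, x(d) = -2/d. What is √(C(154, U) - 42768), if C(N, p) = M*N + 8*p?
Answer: I*√230934/3 ≈ 160.19*I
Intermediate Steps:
M = 299/3 (M = 99 - 2/(-3) = 99 - 2*(-⅓) = 99 + ⅔ = 299/3 ≈ 99.667)
C(N, p) = 8*p + 299*N/3 (C(N, p) = 299*N/3 + 8*p = 8*p + 299*N/3)
√(C(154, U) - 42768) = √((8*220 + (299/3)*154) - 42768) = √((1760 + 46046/3) - 42768) = √(51326/3 - 42768) = √(-76978/3) = I*√230934/3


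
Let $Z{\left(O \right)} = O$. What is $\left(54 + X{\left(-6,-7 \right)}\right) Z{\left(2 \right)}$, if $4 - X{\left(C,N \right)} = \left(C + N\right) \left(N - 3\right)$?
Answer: $-144$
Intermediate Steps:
$X{\left(C,N \right)} = 4 - \left(-3 + N\right) \left(C + N\right)$ ($X{\left(C,N \right)} = 4 - \left(C + N\right) \left(N - 3\right) = 4 - \left(C + N\right) \left(-3 + N\right) = 4 - \left(-3 + N\right) \left(C + N\right)$)
$\left(54 + X{\left(-6,-7 \right)}\right) Z{\left(2 \right)} = \left(54 + \left(4 - \left(-7\right)^{2} + 3 \left(-6\right) + 3 \left(-7\right) - \left(-6\right) \left(-7\right)\right)\right) 2 = \left(54 - 126\right) 2 = \left(-72\right) 2 = -144$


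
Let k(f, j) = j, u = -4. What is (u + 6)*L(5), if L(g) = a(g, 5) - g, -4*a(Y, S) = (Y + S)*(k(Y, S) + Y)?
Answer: -60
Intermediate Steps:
a(Y, S) = -(S + Y)²/4 (a(Y, S) = -(Y + S)*(S + Y)/4 = -(S + Y)*(S + Y)/4 = -(S + Y)²/4)
L(g) = -25/4 - 7*g/2 - g²/4 (L(g) = (-¼*5² - g²/4 - ½*5*g) - g = (-¼*25 - g²/4 - 5*g/2) - g = (-25/4 - g²/4 - 5*g/2) - g = (-25/4 - 5*g/2 - g²/4) - g = -25/4 - 7*g/2 - g²/4)
(u + 6)*L(5) = (-4 + 6)*(-25/4 - 7/2*5 - ¼*5²) = 2*(-25/4 - 35/2 - ¼*25) = 2*(-25/4 - 35/2 - 25/4) = 2*(-30) = -60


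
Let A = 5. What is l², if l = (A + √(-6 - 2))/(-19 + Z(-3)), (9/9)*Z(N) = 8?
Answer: 17/121 + 20*I*√2/121 ≈ 0.1405 + 0.23375*I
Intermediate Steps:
Z(N) = 8
l = -5/11 - 2*I*√2/11 (l = (5 + √(-6 - 2))/(-19 + 8) = (5 + √(-8))/(-11) = (5 + 2*I*√2)*(-1/11) = -5/11 - 2*I*√2/11 ≈ -0.45455 - 0.25713*I)
l² = (-5/11 - 2*I*√2/11)²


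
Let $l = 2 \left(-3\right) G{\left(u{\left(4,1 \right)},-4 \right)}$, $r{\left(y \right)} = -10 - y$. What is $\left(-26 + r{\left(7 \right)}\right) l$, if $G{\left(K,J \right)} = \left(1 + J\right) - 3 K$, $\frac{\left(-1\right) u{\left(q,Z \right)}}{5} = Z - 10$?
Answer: $-35604$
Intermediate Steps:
$u{\left(q,Z \right)} = 50 - 5 Z$ ($u{\left(q,Z \right)} = - 5 \left(Z - 10\right) = - 5 \left(-10 + Z\right) = 50 - 5 Z$)
$G{\left(K,J \right)} = 1 + J - 3 K$
$l = 828$ ($l = 2 \left(-3\right) \left(1 - 4 - 3 \left(50 - 5\right)\right) = - 6 \left(1 - 4 - 3 \left(50 - 5\right)\right) = - 6 \left(1 - 4 - 135\right) = \left(-6\right) \left(-138\right) = 828$)
$\left(-26 + r{\left(7 \right)}\right) l = \left(-26 - 17\right) 828 = \left(-43\right) 828 = -35604$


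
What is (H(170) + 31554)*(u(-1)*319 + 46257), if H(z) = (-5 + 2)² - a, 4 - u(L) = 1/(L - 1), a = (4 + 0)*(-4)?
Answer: 3012162915/2 ≈ 1.5061e+9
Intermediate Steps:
a = -16 (a = 4*(-4) = -16)
u(L) = 4 - 1/(-1 + L) (u(L) = 4 - 1/(L - 1) = 4 - 1/(-1 + L))
H(z) = 25 (H(z) = (-5 + 2)² - 1*(-16) = (-3)² + 16 = 9 + 16 = 25)
(H(170) + 31554)*(u(-1)*319 + 46257) = (25 + 31554)*(((-5 + 4*(-1))/(-1 - 1))*319 + 46257) = 31579*(((-5 - 4)/(-2))*319 + 46257) = 31579*(-½*(-9)*319 + 46257) = 31579*((9/2)*319 + 46257) = 31579*(2871/2 + 46257) = 31579*(95385/2) = 3012162915/2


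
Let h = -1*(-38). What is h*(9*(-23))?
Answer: -7866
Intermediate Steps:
h = 38
h*(9*(-23)) = 38*(9*(-23)) = 38*(-207) = -7866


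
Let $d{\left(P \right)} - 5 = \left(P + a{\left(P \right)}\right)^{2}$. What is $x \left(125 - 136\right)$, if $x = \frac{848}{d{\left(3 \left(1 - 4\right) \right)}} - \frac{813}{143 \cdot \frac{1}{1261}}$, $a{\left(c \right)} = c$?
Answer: $\frac{25935941}{329} \approx 78833.0$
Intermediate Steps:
$d{\left(P \right)} = 5 + 4 P^{2}$ ($d{\left(P \right)} = 5 + \left(P + P\right)^{2} = 5 + \left(2 P\right)^{2} = 5 + 4 P^{2}$)
$x = - \frac{25935941}{3619}$ ($x = \frac{848}{5 + 4 \left(3 \left(1 - 4\right)\right)^{2}} - \frac{813}{143 \cdot \frac{1}{1261}} = \frac{848}{5 + 4 \left(3 \left(-3\right)\right)^{2}} - \frac{813}{143 \cdot \frac{1}{1261}} = \frac{848}{5 + 4 \left(-9\right)^{2}} - \frac{813}{\frac{11}{97}} = \frac{848}{5 + 4 \cdot 81} - \frac{78861}{11} = \frac{848}{5 + 324} - \frac{78861}{11} = \frac{848}{329} - \frac{78861}{11} = - \frac{25935941}{3619} \approx -7166.6$)
$x \left(125 - 136\right) = - \frac{25935941 \left(125 - 136\right)}{3619} = \left(- \frac{25935941}{3619}\right) \left(-11\right) = \frac{25935941}{329}$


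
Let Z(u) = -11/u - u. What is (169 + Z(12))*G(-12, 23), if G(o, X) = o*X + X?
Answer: -473869/12 ≈ -39489.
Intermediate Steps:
Z(u) = -u - 11/u
G(o, X) = X + X*o (G(o, X) = X*o + X = X + X*o)
(169 + Z(12))*G(-12, 23) = (169 + (-1*12 - 11/12))*(23*(1 - 12)) = (169 + (-12 - 11*1/12))*(23*(-11)) = (169 + (-12 - 11/12))*(-253) = (169 - 155/12)*(-253) = (1873/12)*(-253) = -473869/12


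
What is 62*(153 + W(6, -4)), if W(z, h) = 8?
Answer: 9982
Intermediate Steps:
62*(153 + W(6, -4)) = 62*(153 + 8) = 62*161 = 9982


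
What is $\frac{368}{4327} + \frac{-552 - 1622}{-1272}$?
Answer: $\frac{4937497}{2751972} \approx 1.7942$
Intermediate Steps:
$\frac{368}{4327} + \frac{-552 - 1622}{-1272} = 368 \cdot \frac{1}{4327} + \left(-552 - 1622\right) \left(- \frac{1}{1272}\right) = \frac{368}{4327} - - \frac{1087}{636} = \frac{368}{4327} + \frac{1087}{636} = \frac{4937497}{2751972}$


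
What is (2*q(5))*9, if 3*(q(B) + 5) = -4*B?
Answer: -210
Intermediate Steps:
q(B) = -5 - 4*B/3 (q(B) = -5 + (-4*B)/3 = -5 - 4*B/3)
(2*q(5))*9 = (2*(-5 - 4/3*5))*9 = (2*(-5 - 20/3))*9 = (2*(-35/3))*9 = -70/3*9 = -210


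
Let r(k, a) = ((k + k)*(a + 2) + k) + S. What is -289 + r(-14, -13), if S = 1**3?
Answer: 6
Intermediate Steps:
S = 1
r(k, a) = 1 + k + 2*k*(2 + a) (r(k, a) = ((k + k)*(a + 2) + k) + 1 = ((2*k)*(2 + a) + k) + 1 = (2*k*(2 + a) + k) + 1 = (k + 2*k*(2 + a)) + 1 = 1 + k + 2*k*(2 + a))
-289 + r(-14, -13) = -289 + (1 + 5*(-14) + 2*(-13)*(-14)) = -289 + (1 - 70 + 364) = -289 + 295 = 6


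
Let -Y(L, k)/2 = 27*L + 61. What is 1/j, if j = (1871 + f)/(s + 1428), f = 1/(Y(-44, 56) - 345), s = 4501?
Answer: 11318461/3571740 ≈ 3.1689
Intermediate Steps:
Y(L, k) = -122 - 54*L (Y(L, k) = -2*(27*L + 61) = -2*(61 + 27*L) = -122 - 54*L)
f = 1/1909 (f = 1/((-122 - 54*(-44)) - 345) = 1/((-122 + 2376) - 345) = 1/(2254 - 345) = 1/1909 ≈ 0.00052383)
j = 3571740/11318461 (j = (1871 + 1/1909)/(4501 + 1428) = (3571740/1909)/5929 = (3571740/1909)*(1/5929) = 3571740/11318461 ≈ 0.31557)
1/j = 1/(3571740/11318461) = 11318461/3571740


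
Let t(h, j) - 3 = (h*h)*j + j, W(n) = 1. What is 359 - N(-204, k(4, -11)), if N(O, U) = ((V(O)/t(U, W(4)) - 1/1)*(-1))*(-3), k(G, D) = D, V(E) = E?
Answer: 45862/125 ≈ 366.90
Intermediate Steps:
t(h, j) = 3 + j + j*h² (t(h, j) = 3 + ((h*h)*j + j) = 3 + (h²*j + j) = 3 + (j*h² + j) = 3 + (j + j*h²) = 3 + j + j*h²)
N(O, U) = -3 + 3*O/(4 + U²) (N(O, U) = ((O/(3 + 1 + 1*U²) - 1/1)*(-1))*(-3) = ((O/(3 + 1 + U²) - 1*1)*(-1))*(-3) = ((O/(4 + U²) - 1)*(-1))*(-3) = ((-1 + O/(4 + U²))*(-1))*(-3) = (1 - O/(4 + U²))*(-3) = -3 + 3*O/(4 + U²))
359 - N(-204, k(4, -11)) = 359 - 3*(-4 - 204 - 1*(-11)²)/(4 + (-11)²) = 359 - 3*(-4 - 204 - 1*121)/(4 + 121) = 359 - 3*(-4 - 204 - 121)/125 = 359 - 3*(-329)/125 = 359 - 1*(-987/125) = 359 + 987/125 = 45862/125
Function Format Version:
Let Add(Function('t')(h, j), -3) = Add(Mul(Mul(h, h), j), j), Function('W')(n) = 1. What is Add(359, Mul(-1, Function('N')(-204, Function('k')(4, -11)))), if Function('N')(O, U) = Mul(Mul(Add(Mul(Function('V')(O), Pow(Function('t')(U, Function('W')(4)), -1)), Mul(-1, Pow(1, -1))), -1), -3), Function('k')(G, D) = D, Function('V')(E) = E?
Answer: Rational(45862, 125) ≈ 366.90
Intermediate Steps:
Function('t')(h, j) = Add(3, j, Mul(j, Pow(h, 2))) (Function('t')(h, j) = Add(3, Add(Mul(Mul(h, h), j), j)) = Add(3, Add(Mul(Pow(h, 2), j), j)) = Add(3, Add(Mul(j, Pow(h, 2)), j)) = Add(3, Add(j, Mul(j, Pow(h, 2)))) = Add(3, j, Mul(j, Pow(h, 2))))
Function('N')(O, U) = Add(-3, Mul(3, O, Pow(Add(4, Pow(U, 2)), -1))) (Function('N')(O, U) = Mul(Mul(Add(Mul(O, Pow(Add(3, 1, Mul(1, Pow(U, 2))), -1)), Mul(-1, Pow(1, -1))), -1), -3) = Mul(Mul(Add(Mul(O, Pow(Add(3, 1, Pow(U, 2)), -1)), Mul(-1, 1)), -1), -3) = Mul(Mul(Add(Mul(O, Pow(Add(4, Pow(U, 2)), -1)), -1), -1), -3) = Mul(Mul(Add(-1, Mul(O, Pow(Add(4, Pow(U, 2)), -1))), -1), -3) = Mul(Add(1, Mul(-1, O, Pow(Add(4, Pow(U, 2)), -1))), -3) = Add(-3, Mul(3, O, Pow(Add(4, Pow(U, 2)), -1))))
Add(359, Mul(-1, Function('N')(-204, Function('k')(4, -11)))) = Add(359, Mul(-1, Mul(3, Pow(Add(4, Pow(-11, 2)), -1), Add(-4, -204, Mul(-1, Pow(-11, 2)))))) = Add(359, Mul(-1, Mul(3, Pow(Add(4, 121), -1), Add(-4, -204, Mul(-1, 121))))) = Add(359, Mul(-1, Mul(3, Pow(125, -1), Add(-4, -204, -121)))) = Add(359, Mul(-1, Mul(3, Rational(1, 125), -329))) = Add(359, Mul(-1, Rational(-987, 125))) = Add(359, Rational(987, 125)) = Rational(45862, 125)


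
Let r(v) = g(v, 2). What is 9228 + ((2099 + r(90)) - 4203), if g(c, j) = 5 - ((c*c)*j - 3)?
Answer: -9068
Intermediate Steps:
g(c, j) = 8 - j*c² (g(c, j) = 5 - (c²*j - 3) = 5 - (j*c² - 3) = 5 - (-3 + j*c²) = 5 + (3 - j*c²) = 8 - j*c²)
r(v) = 8 - 2*v² (r(v) = 8 - 1*2*v² = 8 - 2*v²)
9228 + ((2099 + r(90)) - 4203) = 9228 + ((2099 + (8 - 2*90²)) - 4203) = 9228 + ((2099 + (8 - 2*8100)) - 4203) = 9228 + ((2099 + (8 - 16200)) - 4203) = 9228 + ((2099 - 16192) - 4203) = 9228 + (-14093 - 4203) = 9228 - 18296 = -9068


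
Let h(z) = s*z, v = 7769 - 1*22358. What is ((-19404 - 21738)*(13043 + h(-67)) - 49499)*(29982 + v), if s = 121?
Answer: -3126724844523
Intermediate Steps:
v = -14589 (v = 7769 - 22358 = -14589)
h(z) = 121*z
((-19404 - 21738)*(13043 + h(-67)) - 49499)*(29982 + v) = ((-19404 - 21738)*(13043 + 121*(-67)) - 49499)*(29982 - 14589) = (-41142*(13043 - 8107) - 49499)*15393 = (-41142*4936 - 49499)*15393 = (-203076912 - 49499)*15393 = -203126411*15393 = -3126724844523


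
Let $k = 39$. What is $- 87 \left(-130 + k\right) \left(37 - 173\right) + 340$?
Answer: $-1076372$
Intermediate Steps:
$- 87 \left(-130 + k\right) \left(37 - 173\right) + 340 = - 87 \left(-130 + 39\right) \left(37 - 173\right) + 340 = - 87 \left(\left(-91\right) \left(-136\right)\right) + 340 = \left(-87\right) 12376 + 340 = -1076712 + 340 = -1076372$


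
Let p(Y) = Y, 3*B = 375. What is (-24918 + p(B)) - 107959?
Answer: -132752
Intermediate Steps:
B = 125 (B = (1/3)*375 = 125)
(-24918 + p(B)) - 107959 = (-24918 + 125) - 107959 = -24793 - 107959 = -132752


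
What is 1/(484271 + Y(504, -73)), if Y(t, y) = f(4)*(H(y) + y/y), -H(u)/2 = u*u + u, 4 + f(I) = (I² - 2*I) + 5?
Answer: 1/389672 ≈ 2.5663e-6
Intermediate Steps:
f(I) = 1 + I² - 2*I (f(I) = -4 + ((I² - 2*I) + 5) = -4 + (5 + I² - 2*I) = 1 + I² - 2*I)
H(u) = -2*u - 2*u² (H(u) = -2*(u*u + u) = -2*(u² + u) = -2*(u + u²) = -2*u - 2*u²)
Y(t, y) = 9 - 18*y*(1 + y) (Y(t, y) = (1 + 4² - 2*4)*(-2*y*(1 + y) + y/y) = (1 + 16 - 8)*(-2*y*(1 + y) + 1) = 9*(1 - 2*y*(1 + y)) = 9 - 18*y*(1 + y))
1/(484271 + Y(504, -73)) = 1/(484271 + (9 - 18*(-73)*(1 - 73))) = 1/(484271 + (9 - 18*(-73)*(-72))) = 1/(484271 + (9 - 94608)) = 1/(484271 - 94599) = 1/389672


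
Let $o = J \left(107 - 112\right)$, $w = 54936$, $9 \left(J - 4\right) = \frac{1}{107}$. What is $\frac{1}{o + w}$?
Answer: $\frac{963}{52884103} \approx 1.821 \cdot 10^{-5}$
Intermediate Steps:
$J = \frac{3853}{963}$ ($J = 4 + \frac{1}{9 \cdot 107} = 4 + \frac{1}{9} \cdot \frac{1}{107} = 4 + \frac{1}{963} = \frac{3853}{963} \approx 4.001$)
$o = - \frac{19265}{963}$ ($o = \frac{3853 \left(107 - 112\right)}{963} = \frac{3853}{963} \left(-5\right) = - \frac{19265}{963} \approx -20.005$)
$\frac{1}{o + w} = \frac{1}{- \frac{19265}{963} + 54936} = \frac{1}{\frac{52884103}{963}} = \frac{963}{52884103}$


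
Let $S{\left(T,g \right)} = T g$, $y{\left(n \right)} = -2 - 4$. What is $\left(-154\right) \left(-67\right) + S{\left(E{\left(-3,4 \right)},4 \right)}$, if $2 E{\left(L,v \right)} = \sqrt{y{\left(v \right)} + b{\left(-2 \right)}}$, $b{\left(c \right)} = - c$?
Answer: $10318 + 4 i \approx 10318.0 + 4.0 i$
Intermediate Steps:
$y{\left(n \right)} = -6$
$E{\left(L,v \right)} = i$ ($E{\left(L,v \right)} = \frac{\sqrt{-6 - -2}}{2} = \frac{\sqrt{-6 + 2}}{2} = \frac{\sqrt{-4}}{2} = \frac{2 i}{2} = i$)
$\left(-154\right) \left(-67\right) + S{\left(E{\left(-3,4 \right)},4 \right)} = \left(-154\right) \left(-67\right) + i 4 = 10318 + 4 i$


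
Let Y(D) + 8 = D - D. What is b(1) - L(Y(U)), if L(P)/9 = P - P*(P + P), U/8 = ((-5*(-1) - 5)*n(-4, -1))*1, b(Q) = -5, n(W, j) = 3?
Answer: 1219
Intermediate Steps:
U = 0 (U = 8*(((-5*(-1) - 5)*3)*1) = 8*(((5 - 5)*3)*1) = 8*((0*3)*1) = 8*(0*1) = 8*0 = 0)
Y(D) = -8 (Y(D) = -8 + (D - D) = -8 + 0 = -8)
L(P) = -18*P**2 + 9*P (L(P) = 9*(P - P*(P + P)) = 9*(P - P*2*P) = 9*(P - 2*P**2) = -18*P**2 + 9*P)
b(1) - L(Y(U)) = -5 - 9*(-8)*(1 - 2*(-8)) = -5 - 9*(-8)*(1 + 16) = -5 - 9*(-8)*17 = -5 - 1*(-1224) = -5 + 1224 = 1219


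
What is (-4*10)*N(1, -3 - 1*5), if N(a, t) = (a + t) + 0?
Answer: 280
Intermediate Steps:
N(a, t) = a + t
(-4*10)*N(1, -3 - 1*5) = (-4*10)*(1 + (-3 - 1*5)) = -40*(1 + (-3 - 5)) = -40*(1 - 8) = -40*(-7) = 280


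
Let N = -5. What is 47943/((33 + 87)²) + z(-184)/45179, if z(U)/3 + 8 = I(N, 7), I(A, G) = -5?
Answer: 240606133/72286400 ≈ 3.3285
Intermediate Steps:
z(U) = -39 (z(U) = -24 + 3*(-5) = -24 - 15 = -39)
47943/((33 + 87)²) + z(-184)/45179 = 47943/((33 + 87)²) - 39/45179 = 47943/(120²) - 39*1/45179 = 47943/14400 - 39/45179 = 47943*(1/14400) - 39/45179 = 5327/1600 - 39/45179 = 240606133/72286400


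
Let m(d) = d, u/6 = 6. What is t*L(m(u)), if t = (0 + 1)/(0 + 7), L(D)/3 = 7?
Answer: 3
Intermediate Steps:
u = 36 (u = 6*6 = 36)
L(D) = 21 (L(D) = 3*7 = 21)
t = ⅐ (t = 1/7 = 1*(⅐) = ⅐ ≈ 0.14286)
t*L(m(u)) = (⅐)*21 = 3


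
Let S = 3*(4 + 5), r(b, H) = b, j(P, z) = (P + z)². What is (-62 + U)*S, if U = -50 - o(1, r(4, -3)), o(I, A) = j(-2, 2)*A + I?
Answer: -3051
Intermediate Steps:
S = 27 (S = 3*9 = 27)
o(I, A) = I (o(I, A) = (-2 + 2)²*A + I = 0²*A + I = 0*A + I = 0 + I = I)
U = -51 (U = -50 - 1*1 = -50 - 1 = -51)
(-62 + U)*S = (-62 - 51)*27 = -113*27 = -3051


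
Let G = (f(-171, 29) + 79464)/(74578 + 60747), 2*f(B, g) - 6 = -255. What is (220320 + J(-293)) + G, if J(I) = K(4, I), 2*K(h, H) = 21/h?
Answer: 238521908541/1082600 ≈ 2.2032e+5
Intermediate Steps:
f(B, g) = -249/2 (f(B, g) = 3 + (½)*(-255) = 3 - 255/2 = -249/2)
K(h, H) = 21/(2*h) (K(h, H) = (21/h)/2 = 21/(2*h))
J(I) = 21/8 (J(I) = (21/2)/4 = (21/2)*(¼) = 21/8)
G = 158679/270650 (G = (-249/2 + 79464)/(74578 + 60747) = (158679/2)/135325 = (158679/2)*(1/135325) = 158679/270650 ≈ 0.58629)
(220320 + J(-293)) + G = (220320 + 21/8) + 158679/270650 = 1762581/8 + 158679/270650 = 238521908541/1082600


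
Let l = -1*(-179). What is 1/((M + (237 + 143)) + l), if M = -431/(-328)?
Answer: 328/183783 ≈ 0.0017847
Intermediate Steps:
M = 431/328 (M = -431*(-1/328) = 431/328 ≈ 1.3140)
l = 179
1/((M + (237 + 143)) + l) = 1/((431/328 + (237 + 143)) + 179) = 1/((431/328 + 380) + 179) = 1/(125071/328 + 179) = 1/(183783/328) = 328/183783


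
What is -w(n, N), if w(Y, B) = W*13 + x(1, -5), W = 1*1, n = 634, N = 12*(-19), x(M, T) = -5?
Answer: -8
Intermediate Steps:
N = -228
W = 1
w(Y, B) = 8 (w(Y, B) = 1*13 - 5 = 13 - 5 = 8)
-w(n, N) = -1*8 = -8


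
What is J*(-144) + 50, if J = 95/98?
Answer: -4390/49 ≈ -89.592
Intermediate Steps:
J = 95/98 (J = 95*(1/98) = 95/98 ≈ 0.96939)
J*(-144) + 50 = (95/98)*(-144) + 50 = -6840/49 + 50 = -4390/49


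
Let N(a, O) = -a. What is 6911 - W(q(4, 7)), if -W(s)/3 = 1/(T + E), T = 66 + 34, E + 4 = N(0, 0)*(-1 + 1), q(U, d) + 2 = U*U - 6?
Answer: 221153/32 ≈ 6911.0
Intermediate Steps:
q(U, d) = -8 + U² (q(U, d) = -2 + (U*U - 6) = -2 + (U² - 6) = -2 + (-6 + U²) = -8 + U²)
E = -4 (E = -4 + (-1*0)*(-1 + 1) = -4 + 0*0 = -4 + 0 = -4)
T = 100
W(s) = -1/32 (W(s) = -3/(100 - 4) = -3/96 = -3*1/96 = -1/32)
6911 - W(q(4, 7)) = 6911 - 1*(-1/32) = 6911 + 1/32 = 221153/32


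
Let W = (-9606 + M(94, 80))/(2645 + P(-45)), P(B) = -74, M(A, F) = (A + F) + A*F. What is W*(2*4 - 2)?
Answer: -3824/857 ≈ -4.4621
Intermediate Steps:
M(A, F) = A + F + A*F
W = -1912/2571 (W = (-9606 + (94 + 80 + 94*80))/(2645 - 74) = (-9606 + (94 + 80 + 7520))/2571 = (-9606 + 7694)*(1/2571) = -1912*1/2571 = -1912/2571 ≈ -0.74368)
W*(2*4 - 2) = -1912*(2*4 - 2)/2571 = -1912*(8 - 2)/2571 = -1912/2571*6 = -3824/857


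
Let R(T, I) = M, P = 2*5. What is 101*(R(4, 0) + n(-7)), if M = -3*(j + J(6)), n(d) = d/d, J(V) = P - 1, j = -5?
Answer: -1111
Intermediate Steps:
P = 10
J(V) = 9 (J(V) = 10 - 1 = 9)
n(d) = 1
M = -12 (M = -3*(-5 + 9) = -3*4 = -12)
R(T, I) = -12
101*(R(4, 0) + n(-7)) = 101*(-12 + 1) = 101*(-11) = -1111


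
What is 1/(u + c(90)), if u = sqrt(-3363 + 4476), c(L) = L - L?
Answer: sqrt(1113)/1113 ≈ 0.029975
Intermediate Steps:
c(L) = 0
u = sqrt(1113) ≈ 33.362
1/(u + c(90)) = 1/(sqrt(1113) + 0) = 1/(sqrt(1113)) = sqrt(1113)/1113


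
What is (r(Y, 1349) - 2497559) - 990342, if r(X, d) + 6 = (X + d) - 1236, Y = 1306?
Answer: -3486488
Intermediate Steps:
r(X, d) = -1242 + X + d (r(X, d) = -6 + ((X + d) - 1236) = -6 + (-1236 + X + d) = -1242 + X + d)
(r(Y, 1349) - 2497559) - 990342 = ((-1242 + 1306 + 1349) - 2497559) - 990342 = (1413 - 2497559) - 990342 = -2496146 - 990342 = -3486488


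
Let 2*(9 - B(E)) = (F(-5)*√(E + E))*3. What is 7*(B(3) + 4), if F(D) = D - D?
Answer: 91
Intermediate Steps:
F(D) = 0
B(E) = 9 (B(E) = 9 - 0*√(E + E)*3/2 = 9 - 0*√(2*E)*3/2 = 9 - 0*(√2*√E)*3/2 = 9 - 0*3 = 9 - ½*0 = 9 + 0 = 9)
7*(B(3) + 4) = 7*(9 + 4) = 7*13 = 91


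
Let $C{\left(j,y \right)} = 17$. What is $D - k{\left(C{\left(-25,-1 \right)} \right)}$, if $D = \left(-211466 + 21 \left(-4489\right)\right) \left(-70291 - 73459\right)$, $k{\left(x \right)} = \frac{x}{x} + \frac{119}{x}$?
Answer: $43949406242$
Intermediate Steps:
$k{\left(x \right)} = 1 + \frac{119}{x}$
$D = 43949406250$ ($D = \left(-211466 - 94269\right) \left(-143750\right) = \left(-305735\right) \left(-143750\right) = 43949406250$)
$D - k{\left(C{\left(-25,-1 \right)} \right)} = 43949406250 - \frac{119 + 17}{17} = 43949406250 - \frac{1}{17} \cdot 136 = 43949406250 - 8 = 43949406242$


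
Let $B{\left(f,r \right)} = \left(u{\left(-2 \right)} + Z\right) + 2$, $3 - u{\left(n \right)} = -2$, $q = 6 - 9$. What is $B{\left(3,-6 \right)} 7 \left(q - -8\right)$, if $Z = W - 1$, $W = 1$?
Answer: $245$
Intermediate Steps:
$q = -3$
$u{\left(n \right)} = 5$ ($u{\left(n \right)} = 3 - -2 = 3 + 2 = 5$)
$Z = 0$ ($Z = 1 - 1 = 0$)
$B{\left(f,r \right)} = 7$ ($B{\left(f,r \right)} = \left(5 + 0\right) + 2 = 5 + 2 = 7$)
$B{\left(3,-6 \right)} 7 \left(q - -8\right) = 7 \cdot 7 \left(-3 - -8\right) = 49 \left(-3 + 8\right) = 49 \cdot 5 = 245$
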